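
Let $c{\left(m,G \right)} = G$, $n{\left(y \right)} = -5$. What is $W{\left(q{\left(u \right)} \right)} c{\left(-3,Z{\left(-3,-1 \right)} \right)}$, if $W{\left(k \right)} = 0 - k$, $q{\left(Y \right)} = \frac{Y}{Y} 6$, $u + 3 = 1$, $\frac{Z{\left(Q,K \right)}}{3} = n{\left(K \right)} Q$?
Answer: $-270$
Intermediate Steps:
$Z{\left(Q,K \right)} = - 15 Q$ ($Z{\left(Q,K \right)} = 3 \left(- 5 Q\right) = - 15 Q$)
$u = -2$ ($u = -3 + 1 = -2$)
$q{\left(Y \right)} = 6$ ($q{\left(Y \right)} = 1 \cdot 6 = 6$)
$W{\left(k \right)} = - k$
$W{\left(q{\left(u \right)} \right)} c{\left(-3,Z{\left(-3,-1 \right)} \right)} = \left(-1\right) 6 \left(\left(-15\right) \left(-3\right)\right) = \left(-6\right) 45 = -270$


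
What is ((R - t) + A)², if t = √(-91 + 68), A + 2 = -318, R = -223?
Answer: (543 + I*√23)² ≈ 2.9483e+5 + 5208.0*I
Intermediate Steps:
A = -320 (A = -2 - 318 = -320)
t = I*√23 (t = √(-23) = I*√23 ≈ 4.7958*I)
((R - t) + A)² = ((-223 - I*√23) - 320)² = (-543 - I*√23)²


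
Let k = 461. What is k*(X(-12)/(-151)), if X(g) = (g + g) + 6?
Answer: 8298/151 ≈ 54.954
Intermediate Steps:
X(g) = 6 + 2*g (X(g) = 2*g + 6 = 6 + 2*g)
k*(X(-12)/(-151)) = 461*((6 + 2*(-12))/(-151)) = 461*((6 - 24)*(-1/151)) = 461*(-18*(-1/151)) = 461*(18/151) = 8298/151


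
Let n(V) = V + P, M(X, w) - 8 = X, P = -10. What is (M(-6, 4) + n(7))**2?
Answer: 1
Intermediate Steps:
M(X, w) = 8 + X
n(V) = -10 + V (n(V) = V - 10 = -10 + V)
(M(-6, 4) + n(7))**2 = ((8 - 6) + (-10 + 7))**2 = (2 - 3)**2 = (-1)**2 = 1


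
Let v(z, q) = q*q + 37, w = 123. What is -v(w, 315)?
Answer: -99262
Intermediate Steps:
v(z, q) = 37 + q**2 (v(z, q) = q**2 + 37 = 37 + q**2)
-v(w, 315) = -(37 + 315**2) = -(37 + 99225) = -1*99262 = -99262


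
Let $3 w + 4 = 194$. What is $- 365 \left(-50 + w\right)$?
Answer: $- \frac{14600}{3} \approx -4866.7$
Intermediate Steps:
$w = \frac{190}{3}$ ($w = - \frac{4}{3} + \frac{1}{3} \cdot 194 = - \frac{4}{3} + \frac{194}{3} = \frac{190}{3} \approx 63.333$)
$- 365 \left(-50 + w\right) = - 365 \left(-50 + \frac{190}{3}\right) = \left(-365\right) \frac{40}{3} = - \frac{14600}{3}$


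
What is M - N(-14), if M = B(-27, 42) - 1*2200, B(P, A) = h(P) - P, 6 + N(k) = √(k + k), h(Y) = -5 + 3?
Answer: -2169 - 2*I*√7 ≈ -2169.0 - 5.2915*I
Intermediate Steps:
h(Y) = -2
N(k) = -6 + √2*√k (N(k) = -6 + √(k + k) = -6 + √(2*k) = -6 + √2*√k)
B(P, A) = -2 - P
M = -2175 (M = (-2 - 1*(-27)) - 1*2200 = (-2 + 27) - 2200 = 25 - 2200 = -2175)
M - N(-14) = -2175 - (-6 + √2*√(-14)) = -2175 - (-6 + √2*(I*√14)) = -2175 - (-6 + 2*I*√7) = -2175 + (6 - 2*I*√7) = -2169 - 2*I*√7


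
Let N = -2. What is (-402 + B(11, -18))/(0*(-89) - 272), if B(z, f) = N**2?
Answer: 199/136 ≈ 1.4632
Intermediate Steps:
B(z, f) = 4 (B(z, f) = (-2)**2 = 4)
(-402 + B(11, -18))/(0*(-89) - 272) = (-402 + 4)/(0*(-89) - 272) = -398/(0 - 272) = -398/(-272) = -398*(-1/272) = 199/136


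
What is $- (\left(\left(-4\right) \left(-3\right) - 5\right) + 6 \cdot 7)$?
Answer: $-49$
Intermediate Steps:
$- (\left(\left(-4\right) \left(-3\right) - 5\right) + 6 \cdot 7) = - (\left(12 - 5\right) + 42) = - (7 + 42) = \left(-1\right) 49 = -49$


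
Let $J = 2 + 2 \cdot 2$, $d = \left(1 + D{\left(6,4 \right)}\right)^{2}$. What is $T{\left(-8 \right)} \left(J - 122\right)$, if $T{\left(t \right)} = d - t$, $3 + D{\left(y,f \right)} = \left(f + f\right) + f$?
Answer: $-12528$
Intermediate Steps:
$D{\left(y,f \right)} = -3 + 3 f$ ($D{\left(y,f \right)} = -3 + \left(\left(f + f\right) + f\right) = -3 + \left(2 f + f\right) = -3 + 3 f$)
$d = 100$ ($d = \left(1 + \left(-3 + 3 \cdot 4\right)\right)^{2} = \left(1 + \left(-3 + 12\right)\right)^{2} = \left(1 + 9\right)^{2} = 10^{2} = 100$)
$T{\left(t \right)} = 100 - t$
$J = 6$ ($J = 2 + 4 = 6$)
$T{\left(-8 \right)} \left(J - 122\right) = \left(100 - -8\right) \left(6 - 122\right) = \left(100 + 8\right) \left(-116\right) = 108 \left(-116\right) = -12528$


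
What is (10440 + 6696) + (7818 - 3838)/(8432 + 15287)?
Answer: 406452764/23719 ≈ 17136.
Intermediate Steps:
(10440 + 6696) + (7818 - 3838)/(8432 + 15287) = 17136 + 3980/23719 = 406452764/23719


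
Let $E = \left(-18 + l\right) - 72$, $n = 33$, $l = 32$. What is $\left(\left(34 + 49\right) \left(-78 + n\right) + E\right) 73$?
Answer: $-276889$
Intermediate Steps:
$E = -58$ ($E = \left(-18 + 32\right) - 72 = 14 - 72 = -58$)
$\left(\left(34 + 49\right) \left(-78 + n\right) + E\right) 73 = \left(\left(34 + 49\right) \left(-78 + 33\right) - 58\right) 73 = \left(83 \left(-45\right) - 58\right) 73 = \left(-3735 - 58\right) 73 = \left(-3793\right) 73 = -276889$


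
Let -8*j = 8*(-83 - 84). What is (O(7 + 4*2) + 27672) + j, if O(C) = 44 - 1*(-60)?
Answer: 27943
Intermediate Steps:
O(C) = 104 (O(C) = 44 + 60 = 104)
j = 167 (j = -(-83 - 84) = -(-167) = -⅛*(-1336) = 167)
(O(7 + 4*2) + 27672) + j = (104 + 27672) + 167 = 27776 + 167 = 27943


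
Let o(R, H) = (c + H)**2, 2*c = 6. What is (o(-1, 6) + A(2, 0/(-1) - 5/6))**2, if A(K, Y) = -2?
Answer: 6241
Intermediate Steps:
c = 3 (c = (1/2)*6 = 3)
o(R, H) = (3 + H)**2
(o(-1, 6) + A(2, 0/(-1) - 5/6))**2 = ((3 + 6)**2 - 2)**2 = (9**2 - 2)**2 = (81 - 2)**2 = 79**2 = 6241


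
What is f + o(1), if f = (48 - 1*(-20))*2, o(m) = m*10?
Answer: 146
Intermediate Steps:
o(m) = 10*m
f = 136 (f = (48 + 20)*2 = 68*2 = 136)
f + o(1) = 136 + 10*1 = 136 + 10 = 146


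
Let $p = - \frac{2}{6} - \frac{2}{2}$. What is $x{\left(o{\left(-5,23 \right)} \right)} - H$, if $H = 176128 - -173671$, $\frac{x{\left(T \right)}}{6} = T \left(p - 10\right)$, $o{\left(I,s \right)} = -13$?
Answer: $-348915$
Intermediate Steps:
$p = - \frac{4}{3}$ ($p = \left(-2\right) \frac{1}{6} - 1 = - \frac{1}{3} - 1 = - \frac{4}{3} \approx -1.3333$)
$x{\left(T \right)} = - 68 T$ ($x{\left(T \right)} = 6 T \left(- \frac{4}{3} - 10\right) = 6 T \left(- \frac{34}{3}\right) = 6 \left(- \frac{34 T}{3}\right) = - 68 T$)
$H = 349799$ ($H = 176128 + 173671 = 349799$)
$x{\left(o{\left(-5,23 \right)} \right)} - H = \left(-68\right) \left(-13\right) - 349799 = 884 - 349799 = -348915$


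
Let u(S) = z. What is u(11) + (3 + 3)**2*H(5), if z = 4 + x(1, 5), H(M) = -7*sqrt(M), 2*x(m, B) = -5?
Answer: 3/2 - 252*sqrt(5) ≈ -561.99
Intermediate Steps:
x(m, B) = -5/2 (x(m, B) = (1/2)*(-5) = -5/2)
z = 3/2 (z = 4 - 5/2 = 3/2 ≈ 1.5000)
u(S) = 3/2
u(11) + (3 + 3)**2*H(5) = 3/2 + (3 + 3)**2*(-7*sqrt(5)) = 3/2 + 6**2*(-7*sqrt(5)) = 3/2 + 36*(-7*sqrt(5)) = 3/2 - 252*sqrt(5)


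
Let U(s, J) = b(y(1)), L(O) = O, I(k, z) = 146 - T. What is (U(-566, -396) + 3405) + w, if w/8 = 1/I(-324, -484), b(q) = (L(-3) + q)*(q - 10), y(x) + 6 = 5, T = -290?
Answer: 375943/109 ≈ 3449.0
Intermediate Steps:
y(x) = -1 (y(x) = -6 + 5 = -1)
I(k, z) = 436 (I(k, z) = 146 - 1*(-290) = 146 + 290 = 436)
b(q) = (-10 + q)*(-3 + q) (b(q) = (-3 + q)*(q - 10) = (-3 + q)*(-10 + q) = (-10 + q)*(-3 + q))
w = 2/109 (w = 8/436 = 8*(1/436) = 2/109 ≈ 0.018349)
U(s, J) = 44 (U(s, J) = 30 + (-1)² - 13*(-1) = 30 + 1 + 13 = 44)
(U(-566, -396) + 3405) + w = (44 + 3405) + 2/109 = 3449 + 2/109 = 375943/109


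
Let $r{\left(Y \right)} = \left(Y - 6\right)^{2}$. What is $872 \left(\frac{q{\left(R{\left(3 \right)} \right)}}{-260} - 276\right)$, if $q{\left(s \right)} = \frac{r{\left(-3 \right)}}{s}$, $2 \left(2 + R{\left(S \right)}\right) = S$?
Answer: $- \frac{15608364}{65} \approx -2.4013 \cdot 10^{5}$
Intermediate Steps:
$R{\left(S \right)} = -2 + \frac{S}{2}$
$r{\left(Y \right)} = \left(-6 + Y\right)^{2}$ ($r{\left(Y \right)} = \left(Y - 6\right)^{2} = \left(-6 + Y\right)^{2}$)
$q{\left(s \right)} = \frac{81}{s}$ ($q{\left(s \right)} = \frac{\left(-6 - 3\right)^{2}}{s} = \frac{\left(-9\right)^{2}}{s} = \frac{81}{s}$)
$872 \left(\frac{q{\left(R{\left(3 \right)} \right)}}{-260} - 276\right) = 872 \left(\frac{81 \frac{1}{-2 + \frac{1}{2} \cdot 3}}{-260} - 276\right) = 872 \left(\frac{81}{-2 + \frac{3}{2}} \left(- \frac{1}{260}\right) + \left(-531 + 255\right)\right) = 872 \left(\frac{81}{- \frac{1}{2}} \left(- \frac{1}{260}\right) - 276\right) = 872 \left(81 \left(-2\right) \left(- \frac{1}{260}\right) - 276\right) = 872 \left(\left(-162\right) \left(- \frac{1}{260}\right) - 276\right) = 872 \left(\frac{81}{130} - 276\right) = 872 \left(- \frac{35799}{130}\right) = - \frac{15608364}{65}$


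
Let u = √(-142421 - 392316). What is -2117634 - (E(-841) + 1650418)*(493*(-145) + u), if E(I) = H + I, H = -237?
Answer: 117900952266 - 11545380*I*√10913 ≈ 1.179e+11 - 1.2061e+9*I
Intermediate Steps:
E(I) = -237 + I
u = 7*I*√10913 (u = √(-534737) = 7*I*√10913 ≈ 731.26*I)
-2117634 - (E(-841) + 1650418)*(493*(-145) + u) = -2117634 - ((-237 - 841) + 1650418)*(493*(-145) + 7*I*√10913) = -2117634 - (-1078 + 1650418)*(-71485 + 7*I*√10913) = -2117634 - 1649340*(-71485 + 7*I*√10913) = -2117634 - (-117903069900 + 11545380*I*√10913) = -2117634 + (117903069900 - 11545380*I*√10913) = 117900952266 - 11545380*I*√10913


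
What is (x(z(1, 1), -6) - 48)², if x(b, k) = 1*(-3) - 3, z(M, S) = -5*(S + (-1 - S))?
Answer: 2916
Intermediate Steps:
z(M, S) = 5 (z(M, S) = -5*(-1) = 5)
x(b, k) = -6 (x(b, k) = -3 - 3 = -6)
(x(z(1, 1), -6) - 48)² = (-6 - 48)² = (-54)² = 2916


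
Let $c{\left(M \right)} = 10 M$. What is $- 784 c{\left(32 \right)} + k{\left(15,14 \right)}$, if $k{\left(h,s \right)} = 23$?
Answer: $-250857$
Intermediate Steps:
$- 784 c{\left(32 \right)} + k{\left(15,14 \right)} = - 784 \cdot 10 \cdot 32 + 23 = \left(-784\right) 320 + 23 = -250880 + 23 = -250857$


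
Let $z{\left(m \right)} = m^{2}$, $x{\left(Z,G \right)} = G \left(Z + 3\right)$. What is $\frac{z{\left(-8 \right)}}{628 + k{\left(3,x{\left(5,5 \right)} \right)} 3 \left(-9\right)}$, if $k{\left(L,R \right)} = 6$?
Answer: $\frac{32}{233} \approx 0.13734$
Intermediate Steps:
$x{\left(Z,G \right)} = G \left(3 + Z\right)$
$\frac{z{\left(-8 \right)}}{628 + k{\left(3,x{\left(5,5 \right)} \right)} 3 \left(-9\right)} = \frac{\left(-8\right)^{2}}{628 + 6 \cdot 3 \left(-9\right)} = \frac{64}{628 + 18 \left(-9\right)} = \frac{64}{628 - 162} = \frac{64}{466} = 64 \cdot \frac{1}{466} = \frac{32}{233}$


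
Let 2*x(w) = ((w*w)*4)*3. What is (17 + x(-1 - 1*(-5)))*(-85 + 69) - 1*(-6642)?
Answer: 4834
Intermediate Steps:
x(w) = 6*w**2 (x(w) = (((w*w)*4)*3)/2 = ((w**2*4)*3)/2 = ((4*w**2)*3)/2 = (12*w**2)/2 = 6*w**2)
(17 + x(-1 - 1*(-5)))*(-85 + 69) - 1*(-6642) = (17 + 6*(-1 - 1*(-5))**2)*(-85 + 69) - 1*(-6642) = (17 + 6*(-1 + 5)**2)*(-16) + 6642 = (17 + 6*4**2)*(-16) + 6642 = (17 + 6*16)*(-16) + 6642 = (17 + 96)*(-16) + 6642 = 113*(-16) + 6642 = -1808 + 6642 = 4834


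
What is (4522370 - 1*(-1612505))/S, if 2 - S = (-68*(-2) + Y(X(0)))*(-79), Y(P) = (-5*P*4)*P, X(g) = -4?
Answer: -6134875/14534 ≈ -422.10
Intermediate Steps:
Y(P) = -20*P² (Y(P) = (-20*P)*P = -20*P²)
S = -14534 (S = 2 - (-68*(-2) - 20*(-4)²)*(-79) = 2 - (136 - 20*16)*(-79) = 2 - (136 - 320)*(-79) = 2 - (-184)*(-79) = 2 - 1*14536 = 2 - 14536 = -14534)
(4522370 - 1*(-1612505))/S = (4522370 - 1*(-1612505))/(-14534) = (4522370 + 1612505)*(-1/14534) = 6134875*(-1/14534) = -6134875/14534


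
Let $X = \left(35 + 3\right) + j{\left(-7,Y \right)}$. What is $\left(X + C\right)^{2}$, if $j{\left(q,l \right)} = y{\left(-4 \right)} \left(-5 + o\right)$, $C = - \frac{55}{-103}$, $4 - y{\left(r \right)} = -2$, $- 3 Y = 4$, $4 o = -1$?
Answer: $\frac{2099601}{42436} \approx 49.477$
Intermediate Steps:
$o = - \frac{1}{4}$ ($o = \frac{1}{4} \left(-1\right) = - \frac{1}{4} \approx -0.25$)
$Y = - \frac{4}{3}$ ($Y = \left(- \frac{1}{3}\right) 4 = - \frac{4}{3} \approx -1.3333$)
$y{\left(r \right)} = 6$ ($y{\left(r \right)} = 4 - -2 = 4 + 2 = 6$)
$C = \frac{55}{103}$ ($C = \left(-55\right) \left(- \frac{1}{103}\right) = \frac{55}{103} \approx 0.53398$)
$j{\left(q,l \right)} = - \frac{63}{2}$ ($j{\left(q,l \right)} = 6 \left(-5 - \frac{1}{4}\right) = 6 \left(- \frac{21}{4}\right) = - \frac{63}{2}$)
$X = \frac{13}{2}$ ($X = \left(35 + 3\right) - \frac{63}{2} = 38 - \frac{63}{2} = \frac{13}{2} \approx 6.5$)
$\left(X + C\right)^{2} = \left(\frac{13}{2} + \frac{55}{103}\right)^{2} = \left(\frac{1449}{206}\right)^{2} = \frac{2099601}{42436}$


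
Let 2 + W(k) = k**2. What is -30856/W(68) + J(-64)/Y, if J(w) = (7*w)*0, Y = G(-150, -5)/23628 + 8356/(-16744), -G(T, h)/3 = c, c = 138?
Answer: -15428/2311 ≈ -6.6759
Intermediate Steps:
G(T, h) = -414 (G(T, h) = -3*138 = -414)
Y = -2128829/4121117 (Y = -414/23628 + 8356/(-16744) = -414*1/23628 + 8356*(-1/16744) = -69/3938 - 2089/4186 = -2128829/4121117 ≈ -0.51657)
J(w) = 0
W(k) = -2 + k**2
-30856/W(68) + J(-64)/Y = -30856/(-2 + 68**2) + 0/(-2128829/4121117) = -30856/(-2 + 4624) + 0*(-4121117/2128829) = -30856/4622 + 0 = -30856*1/4622 + 0 = -15428/2311 + 0 = -15428/2311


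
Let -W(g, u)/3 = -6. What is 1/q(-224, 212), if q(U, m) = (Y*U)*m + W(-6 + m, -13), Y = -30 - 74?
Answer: 1/4938770 ≈ 2.0248e-7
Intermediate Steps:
W(g, u) = 18 (W(g, u) = -3*(-6) = 18)
Y = -104
q(U, m) = 18 - 104*U*m (q(U, m) = (-104*U)*m + 18 = -104*U*m + 18 = 18 - 104*U*m)
1/q(-224, 212) = 1/(18 - 104*(-224)*212) = 1/(18 + 4938752) = 1/4938770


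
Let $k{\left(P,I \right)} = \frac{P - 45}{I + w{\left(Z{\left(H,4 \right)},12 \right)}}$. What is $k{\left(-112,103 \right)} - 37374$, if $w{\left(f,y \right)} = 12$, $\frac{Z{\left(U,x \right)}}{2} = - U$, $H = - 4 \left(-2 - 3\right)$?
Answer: $- \frac{4298167}{115} \approx -37375.0$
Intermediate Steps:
$H = 20$ ($H = \left(-4\right) \left(-5\right) = 20$)
$Z{\left(U,x \right)} = - 2 U$ ($Z{\left(U,x \right)} = 2 \left(- U\right) = - 2 U$)
$k{\left(P,I \right)} = \frac{-45 + P}{12 + I}$ ($k{\left(P,I \right)} = \frac{P - 45}{I + 12} = \frac{-45 + P}{12 + I}$)
$k{\left(-112,103 \right)} - 37374 = \frac{-45 - 112}{12 + 103} - 37374 = \frac{1}{115} \left(-157\right) - 37374 = - \frac{157}{115} - 37374 = - \frac{4298167}{115}$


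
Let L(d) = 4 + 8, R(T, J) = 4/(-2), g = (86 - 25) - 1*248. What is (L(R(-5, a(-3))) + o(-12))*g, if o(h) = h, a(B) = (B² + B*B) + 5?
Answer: 0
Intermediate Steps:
g = -187 (g = 61 - 248 = -187)
a(B) = 5 + 2*B² (a(B) = (B² + B²) + 5 = 2*B² + 5 = 5 + 2*B²)
R(T, J) = -2 (R(T, J) = 4*(-½) = -2)
L(d) = 12
(L(R(-5, a(-3))) + o(-12))*g = (12 - 12)*(-187) = 0*(-187) = 0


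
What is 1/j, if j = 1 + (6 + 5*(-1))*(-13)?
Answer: -1/12 ≈ -0.083333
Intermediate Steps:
j = -12 (j = 1 + (6 - 5)*(-13) = 1 + 1*(-13) = 1 - 13 = -12)
1/j = 1/(-12) = -1/12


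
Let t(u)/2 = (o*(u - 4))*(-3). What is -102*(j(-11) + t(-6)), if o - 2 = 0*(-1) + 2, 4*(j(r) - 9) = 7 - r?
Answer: -25857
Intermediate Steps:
j(r) = 43/4 - r/4 (j(r) = 9 + (7 - r)/4 = 9 + (7/4 - r/4) = 43/4 - r/4)
o = 4 (o = 2 + (0*(-1) + 2) = 2 + (0 + 2) = 2 + 2 = 4)
t(u) = 96 - 24*u (t(u) = 2*((4*(u - 4))*(-3)) = 2*((4*(-4 + u))*(-3)) = 2*((-16 + 4*u)*(-3)) = 2*(48 - 12*u) = 96 - 24*u)
-102*(j(-11) + t(-6)) = -102*((43/4 - ¼*(-11)) + (96 - 24*(-6))) = -102*((43/4 + 11/4) + (96 + 144)) = -102*(27/2 + 240) = -102*507/2 = -25857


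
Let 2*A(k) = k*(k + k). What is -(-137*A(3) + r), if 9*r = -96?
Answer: 3731/3 ≈ 1243.7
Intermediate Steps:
A(k) = k**2 (A(k) = (k*(k + k))/2 = (k*(2*k))/2 = (2*k**2)/2 = k**2)
r = -32/3 (r = (1/9)*(-96) = -32/3 ≈ -10.667)
-(-137*A(3) + r) = -(-137*3**2 - 32/3) = -(-137*9 - 32/3) = -(-1233 - 32/3) = -1*(-3731/3) = 3731/3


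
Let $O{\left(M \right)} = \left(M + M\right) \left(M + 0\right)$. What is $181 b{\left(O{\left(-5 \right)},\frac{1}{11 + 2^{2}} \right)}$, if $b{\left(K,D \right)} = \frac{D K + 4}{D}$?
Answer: $19910$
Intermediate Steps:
$O{\left(M \right)} = 2 M^{2}$ ($O{\left(M \right)} = 2 M M = 2 M^{2}$)
$b{\left(K,D \right)} = \frac{4 + D K}{D}$
$181 b{\left(O{\left(-5 \right)},\frac{1}{11 + 2^{2}} \right)} = 181 \left(2 \left(-5\right)^{2} + \frac{4}{\frac{1}{11 + 2^{2}}}\right) = 181 \left(2 \cdot 25 + \frac{4}{\frac{1}{11 + 4}}\right) = 181 \left(50 + \frac{4}{\frac{1}{15}}\right) = 181 \left(50 + 4 \frac{1}{\frac{1}{15}}\right) = 181 \left(50 + 4 \cdot 15\right) = 181 \left(50 + 60\right) = 181 \cdot 110 = 19910$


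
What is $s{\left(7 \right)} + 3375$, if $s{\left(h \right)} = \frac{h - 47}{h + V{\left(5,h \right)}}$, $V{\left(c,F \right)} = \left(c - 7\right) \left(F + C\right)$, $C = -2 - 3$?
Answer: $\frac{10085}{3} \approx 3361.7$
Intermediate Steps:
$C = -5$ ($C = -2 - 3 = -5$)
$V{\left(c,F \right)} = \left(-7 + c\right) \left(-5 + F\right)$ ($V{\left(c,F \right)} = \left(c - 7\right) \left(F - 5\right) = \left(-7 + c\right) \left(-5 + F\right)$)
$s{\left(h \right)} = \frac{-47 + h}{10 - h}$ ($s{\left(h \right)} = \frac{h - 47}{h + \left(35 - 7 h - 25 + h 5\right)} = \frac{-47 + h}{h + \left(35 - 7 h - 25 + 5 h\right)} = \frac{-47 + h}{h - \left(-10 + 2 h\right)} = \frac{-47 + h}{10 - h}$)
$s{\left(7 \right)} + 3375 = \frac{-47 + 7}{10 - 7} + 3375 = \frac{1}{10 - 7} \left(-40\right) + 3375 = \frac{1}{3} \left(-40\right) + 3375 = - \frac{40}{3} + 3375 = \frac{10085}{3}$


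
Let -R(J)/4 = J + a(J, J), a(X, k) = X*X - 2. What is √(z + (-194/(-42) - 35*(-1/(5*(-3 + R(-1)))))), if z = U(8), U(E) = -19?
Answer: I*√143115/105 ≈ 3.6029*I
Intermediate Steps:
a(X, k) = -2 + X² (a(X, k) = X² - 2 = -2 + X²)
z = -19
R(J) = 8 - 4*J - 4*J² (R(J) = -4*(J + (-2 + J²)) = -4*(-2 + J + J²) = 8 - 4*J - 4*J²)
√(z + (-194/(-42) - 35*(-1/(5*(-3 + R(-1)))))) = √(-19 + (-194/(-42) - 35*(-1/(5*(-3 + (8 - 4*(-1) - 4*(-1)²)))))) = √(-19 + (-194*(-1/42) - 35*(-1/(5*(-3 + (8 + 4 - 4*1)))))) = √(-19 + (97/21 - 35*(-1/(5*(-3 + (8 + 4 - 4)))))) = √(-19 + (97/21 - 35*(-1/(5*(-3 + 8))))) = √(-19 + (97/21 - 35/(5*(-5)))) = √(-19 + (97/21 - 35/(-25))) = √(-19 + (97/21 - 35*(-1/25))) = √(-19 + (97/21 + 7/5)) = √(-19 + 632/105) = √(-1363/105) = I*√143115/105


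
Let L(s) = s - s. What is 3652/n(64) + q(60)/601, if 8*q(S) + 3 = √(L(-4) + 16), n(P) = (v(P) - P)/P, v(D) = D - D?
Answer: -17558815/4808 ≈ -3652.0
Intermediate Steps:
L(s) = 0
v(D) = 0
n(P) = -1 (n(P) = (0 - P)/P = (-P)/P = -1)
q(S) = ⅛ (q(S) = -3/8 + √(0 + 16)/8 = -3/8 + √16/8 = -3/8 + (⅛)*4 = -3/8 + ½ = ⅛)
3652/n(64) + q(60)/601 = 3652/(-1) + (⅛)/601 = 3652*(-1) + (⅛)*(1/601) = -3652 + 1/4808 = -17558815/4808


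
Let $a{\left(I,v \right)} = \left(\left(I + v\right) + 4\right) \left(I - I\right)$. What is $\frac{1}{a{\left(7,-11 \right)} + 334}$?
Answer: $\frac{1}{334} \approx 0.002994$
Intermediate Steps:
$a{\left(I,v \right)} = 0$ ($a{\left(I,v \right)} = \left(4 + I + v\right) 0 = 0$)
$\frac{1}{a{\left(7,-11 \right)} + 334} = \frac{1}{0 + 334} = \frac{1}{334}$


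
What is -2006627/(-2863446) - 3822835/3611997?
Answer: -1232850295097/3447586120554 ≈ -0.35760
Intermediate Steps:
-2006627/(-2863446) - 3822835/3611997 = -2006627*(-1/2863446) - 3822835*1/3611997 = 2006627/2863446 - 3822835/3611997 = -1232850295097/3447586120554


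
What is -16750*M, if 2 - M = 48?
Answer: 770500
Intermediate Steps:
M = -46 (M = 2 - 1*48 = 2 - 48 = -46)
-16750*M = -16750*(-46) = 770500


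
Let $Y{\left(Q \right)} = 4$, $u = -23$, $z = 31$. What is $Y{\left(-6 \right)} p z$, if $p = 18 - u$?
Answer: $5084$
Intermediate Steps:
$p = 41$ ($p = 18 - -23 = 18 + 23 = 41$)
$Y{\left(-6 \right)} p z = 4 \cdot 41 \cdot 31 = 164 \cdot 31 = 5084$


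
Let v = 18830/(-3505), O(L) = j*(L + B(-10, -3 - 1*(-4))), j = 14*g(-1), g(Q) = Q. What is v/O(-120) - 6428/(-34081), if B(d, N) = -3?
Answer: 545073655/2938566063 ≈ 0.18549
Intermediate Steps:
j = -14 (j = 14*(-1) = -14)
O(L) = 42 - 14*L (O(L) = -14*(L - 3) = -14*(-3 + L) = 42 - 14*L)
v = -3766/701 (v = 18830*(-1/3505) = -3766/701 ≈ -5.3723)
v/O(-120) - 6428/(-34081) = -3766/(701*(42 - 14*(-120))) - 6428/(-34081) = -3766/(701*(42 + 1680)) - 6428*(-1/34081) = -3766/701/1722 + 6428/34081 = -3766/701*1/1722 + 6428/34081 = -269/86223 + 6428/34081 = 545073655/2938566063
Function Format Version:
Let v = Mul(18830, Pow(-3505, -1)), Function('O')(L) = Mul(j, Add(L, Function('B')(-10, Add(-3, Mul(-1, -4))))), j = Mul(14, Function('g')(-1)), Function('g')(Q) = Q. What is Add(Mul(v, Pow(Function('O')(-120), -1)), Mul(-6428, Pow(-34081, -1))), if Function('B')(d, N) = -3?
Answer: Rational(545073655, 2938566063) ≈ 0.18549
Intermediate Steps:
j = -14 (j = Mul(14, -1) = -14)
Function('O')(L) = Add(42, Mul(-14, L)) (Function('O')(L) = Mul(-14, Add(L, -3)) = Mul(-14, Add(-3, L)) = Add(42, Mul(-14, L)))
v = Rational(-3766, 701) (v = Mul(18830, Rational(-1, 3505)) = Rational(-3766, 701) ≈ -5.3723)
Add(Mul(v, Pow(Function('O')(-120), -1)), Mul(-6428, Pow(-34081, -1))) = Add(Mul(Rational(-3766, 701), Pow(Add(42, Mul(-14, -120)), -1)), Mul(-6428, Pow(-34081, -1))) = Add(Mul(Rational(-3766, 701), Pow(Add(42, 1680), -1)), Mul(-6428, Rational(-1, 34081))) = Add(Mul(Rational(-3766, 701), Pow(1722, -1)), Rational(6428, 34081)) = Add(Mul(Rational(-3766, 701), Rational(1, 1722)), Rational(6428, 34081)) = Add(Rational(-269, 86223), Rational(6428, 34081)) = Rational(545073655, 2938566063)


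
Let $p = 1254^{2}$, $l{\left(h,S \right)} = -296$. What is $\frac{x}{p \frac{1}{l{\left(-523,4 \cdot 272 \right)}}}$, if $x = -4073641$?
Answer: $\frac{27404494}{35739} \approx 766.79$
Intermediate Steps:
$p = 1572516$
$\frac{x}{p \frac{1}{l{\left(-523,4 \cdot 272 \right)}}} = - \frac{4073641}{1572516 \frac{1}{-296}} = - \frac{4073641}{1572516 \left(- \frac{1}{296}\right)} = - \frac{4073641}{- \frac{393129}{74}} = \left(-4073641\right) \left(- \frac{74}{393129}\right) = \frac{27404494}{35739}$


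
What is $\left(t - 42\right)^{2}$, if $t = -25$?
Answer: $4489$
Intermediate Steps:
$\left(t - 42\right)^{2} = \left(-25 - 42\right)^{2} = \left(-67\right)^{2} = 4489$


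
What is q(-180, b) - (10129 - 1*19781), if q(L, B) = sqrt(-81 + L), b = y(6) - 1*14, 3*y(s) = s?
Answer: 9652 + 3*I*sqrt(29) ≈ 9652.0 + 16.155*I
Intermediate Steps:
y(s) = s/3
b = -12 (b = (1/3)*6 - 1*14 = 2 - 14 = -12)
q(-180, b) - (10129 - 1*19781) = sqrt(-81 - 180) - (10129 - 1*19781) = sqrt(-261) - (10129 - 19781) = 3*I*sqrt(29) - 1*(-9652) = 3*I*sqrt(29) + 9652 = 9652 + 3*I*sqrt(29)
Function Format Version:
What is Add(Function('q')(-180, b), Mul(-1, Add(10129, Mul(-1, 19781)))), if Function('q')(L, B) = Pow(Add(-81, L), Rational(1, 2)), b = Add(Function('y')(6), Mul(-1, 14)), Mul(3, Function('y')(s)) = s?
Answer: Add(9652, Mul(3, I, Pow(29, Rational(1, 2)))) ≈ Add(9652.0, Mul(16.155, I))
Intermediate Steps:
Function('y')(s) = Mul(Rational(1, 3), s)
b = -12 (b = Add(Mul(Rational(1, 3), 6), Mul(-1, 14)) = Add(2, -14) = -12)
Add(Function('q')(-180, b), Mul(-1, Add(10129, Mul(-1, 19781)))) = Add(Pow(Add(-81, -180), Rational(1, 2)), Mul(-1, Add(10129, Mul(-1, 19781)))) = Add(Pow(-261, Rational(1, 2)), Mul(-1, Add(10129, -19781))) = Add(Mul(3, I, Pow(29, Rational(1, 2))), Mul(-1, -9652)) = Add(Mul(3, I, Pow(29, Rational(1, 2))), 9652) = Add(9652, Mul(3, I, Pow(29, Rational(1, 2))))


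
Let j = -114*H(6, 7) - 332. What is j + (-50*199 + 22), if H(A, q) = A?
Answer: -10944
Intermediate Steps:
j = -1016 (j = -114*6 - 332 = -684 - 332 = -1016)
j + (-50*199 + 22) = -1016 + (-50*199 + 22) = -1016 + (-9950 + 22) = -1016 - 9928 = -10944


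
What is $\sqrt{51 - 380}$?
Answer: $i \sqrt{329} \approx 18.138 i$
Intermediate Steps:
$\sqrt{51 - 380} = \sqrt{-329} = i \sqrt{329}$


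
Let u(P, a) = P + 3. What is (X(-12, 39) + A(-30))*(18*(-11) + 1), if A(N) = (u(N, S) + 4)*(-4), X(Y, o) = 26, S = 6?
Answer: -23246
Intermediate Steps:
u(P, a) = 3 + P
A(N) = -28 - 4*N (A(N) = ((3 + N) + 4)*(-4) = (7 + N)*(-4) = -28 - 4*N)
(X(-12, 39) + A(-30))*(18*(-11) + 1) = (26 + (-28 - 4*(-30)))*(18*(-11) + 1) = (26 + (-28 + 120))*(-198 + 1) = (26 + 92)*(-197) = 118*(-197) = -23246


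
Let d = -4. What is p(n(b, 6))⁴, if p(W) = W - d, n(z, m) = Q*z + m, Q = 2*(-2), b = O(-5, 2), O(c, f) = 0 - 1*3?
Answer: 234256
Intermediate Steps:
O(c, f) = -3 (O(c, f) = 0 - 3 = -3)
b = -3
Q = -4
n(z, m) = m - 4*z (n(z, m) = -4*z + m = m - 4*z)
p(W) = 4 + W (p(W) = W - 1*(-4) = W + 4 = 4 + W)
p(n(b, 6))⁴ = (4 + (6 - 4*(-3)))⁴ = (4 + (6 + 12))⁴ = (4 + 18)⁴ = 22⁴ = 234256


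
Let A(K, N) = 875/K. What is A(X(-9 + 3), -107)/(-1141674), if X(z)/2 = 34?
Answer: -875/77633832 ≈ -1.1271e-5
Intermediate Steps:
X(z) = 68 (X(z) = 2*34 = 68)
A(X(-9 + 3), -107)/(-1141674) = (875/68)/(-1141674) = (875*(1/68))*(-1/1141674) = (875/68)*(-1/1141674) = -875/77633832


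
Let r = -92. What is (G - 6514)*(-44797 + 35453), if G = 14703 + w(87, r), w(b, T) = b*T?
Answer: -1728640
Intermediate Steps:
w(b, T) = T*b
G = 6699 (G = 14703 - 92*87 = 14703 - 8004 = 6699)
(G - 6514)*(-44797 + 35453) = (6699 - 6514)*(-44797 + 35453) = 185*(-9344) = -1728640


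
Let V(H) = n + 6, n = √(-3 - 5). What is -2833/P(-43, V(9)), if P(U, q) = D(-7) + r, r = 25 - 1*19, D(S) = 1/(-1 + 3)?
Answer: -5666/13 ≈ -435.85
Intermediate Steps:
n = 2*I*√2 (n = √(-8) = 2*I*√2 ≈ 2.8284*I)
D(S) = ½ (D(S) = 1/2 = ½)
r = 6 (r = 25 - 19 = 6)
V(H) = 6 + 2*I*√2 (V(H) = 2*I*√2 + 6 = 6 + 2*I*√2)
P(U, q) = 13/2 (P(U, q) = ½ + 6 = 13/2)
-2833/P(-43, V(9)) = -2833/13/2 = -2833*2/13 = -5666/13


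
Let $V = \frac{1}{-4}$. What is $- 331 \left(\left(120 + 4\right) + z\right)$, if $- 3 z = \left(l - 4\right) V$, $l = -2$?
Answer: $- \frac{81757}{2} \approx -40879.0$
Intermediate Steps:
$V = - \frac{1}{4} \approx -0.25$
$z = - \frac{1}{2}$ ($z = - \frac{\left(-2 - 4\right) \left(- \frac{1}{4}\right)}{3} = - \frac{\left(-6\right) \left(- \frac{1}{4}\right)}{3} = \left(- \frac{1}{3}\right) \frac{3}{2} = - \frac{1}{2} \approx -0.5$)
$- 331 \left(\left(120 + 4\right) + z\right) = - 331 \left(\left(120 + 4\right) - \frac{1}{2}\right) = - 331 \left(124 - \frac{1}{2}\right) = \left(-331\right) \frac{247}{2} = - \frac{81757}{2}$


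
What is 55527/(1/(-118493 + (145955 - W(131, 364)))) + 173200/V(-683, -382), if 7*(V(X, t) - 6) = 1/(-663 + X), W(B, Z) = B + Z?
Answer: 84650959593779/56531 ≈ 1.4974e+9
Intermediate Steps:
V(X, t) = 6 + 1/(7*(-663 + X))
55527/(1/(-118493 + (145955 - W(131, 364)))) + 173200/V(-683, -382) = 55527/(1/(-118493 + (145955 - (131 + 364)))) + 173200/(((-27845 + 42*(-683))/(7*(-663 - 683)))) = 55527/(1/(-118493 + (145955 - 1*495))) + 173200/(((⅐)*(-27845 - 28686)/(-1346))) = 55527/(1/(-118493 + (145955 - 495))) + 173200/(((⅐)*(-1/1346)*(-56531))) = 55527/(1/(-118493 + 145460)) + 173200/(56531/9422) = 55527/(1/26967) + 173200*(9422/56531) = 55527/(1/26967) + 1631890400/56531 = 55527*26967 + 1631890400/56531 = 1497396609 + 1631890400/56531 = 84650959593779/56531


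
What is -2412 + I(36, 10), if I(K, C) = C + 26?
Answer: -2376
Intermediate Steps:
I(K, C) = 26 + C
-2412 + I(36, 10) = -2412 + (26 + 10) = -2412 + 36 = -2376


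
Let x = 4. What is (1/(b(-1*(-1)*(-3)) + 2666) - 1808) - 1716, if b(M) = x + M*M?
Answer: -9440795/2679 ≈ -3524.0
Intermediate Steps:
b(M) = 4 + M² (b(M) = 4 + M*M = 4 + M²)
(1/(b(-1*(-1)*(-3)) + 2666) - 1808) - 1716 = (1/((4 + (-1*(-1)*(-3))²) + 2666) - 1808) - 1716 = (1/((4 + (1*(-3))²) + 2666) - 1808) - 1716 = (1/((4 + (-3)²) + 2666) - 1808) - 1716 = (1/((4 + 9) + 2666) - 1808) - 1716 = (1/(13 + 2666) - 1808) - 1716 = (1/2679 - 1808) - 1716 = -4843631/2679 - 1716 = -9440795/2679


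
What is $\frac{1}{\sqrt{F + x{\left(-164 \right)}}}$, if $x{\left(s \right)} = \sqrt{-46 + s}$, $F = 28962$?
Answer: $\frac{1}{\sqrt{28962 + i \sqrt{210}}} \approx 0.005876 - 1.47 \cdot 10^{-6} i$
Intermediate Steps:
$\frac{1}{\sqrt{F + x{\left(-164 \right)}}} = \frac{1}{\sqrt{28962 + \sqrt{-46 - 164}}} = \frac{1}{\sqrt{28962 + \sqrt{-210}}} = \frac{1}{\sqrt{28962 + i \sqrt{210}}}$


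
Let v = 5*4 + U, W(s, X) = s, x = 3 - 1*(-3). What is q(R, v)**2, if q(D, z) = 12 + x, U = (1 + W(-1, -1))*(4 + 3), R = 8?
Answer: 324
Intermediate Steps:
x = 6 (x = 3 + 3 = 6)
U = 0 (U = (1 - 1)*(4 + 3) = 0*7 = 0)
v = 20 (v = 5*4 + 0 = 20 + 0 = 20)
q(D, z) = 18 (q(D, z) = 12 + 6 = 18)
q(R, v)**2 = 18**2 = 324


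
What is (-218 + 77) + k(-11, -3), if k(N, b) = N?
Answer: -152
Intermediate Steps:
(-218 + 77) + k(-11, -3) = (-218 + 77) - 11 = -141 - 11 = -152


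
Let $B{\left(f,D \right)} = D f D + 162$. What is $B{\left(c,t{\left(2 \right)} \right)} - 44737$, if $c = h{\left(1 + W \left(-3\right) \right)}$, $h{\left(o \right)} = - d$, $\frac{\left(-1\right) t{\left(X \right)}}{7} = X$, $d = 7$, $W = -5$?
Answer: $-45947$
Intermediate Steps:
$t{\left(X \right)} = - 7 X$
$h{\left(o \right)} = -7$ ($h{\left(o \right)} = \left(-1\right) 7 = -7$)
$c = -7$
$B{\left(f,D \right)} = 162 + f D^{2}$ ($B{\left(f,D \right)} = f D^{2} + 162 = 162 + f D^{2}$)
$B{\left(c,t{\left(2 \right)} \right)} - 44737 = \left(162 - 7 \left(\left(-7\right) 2\right)^{2}\right) - 44737 = \left(162 - 7 \left(-14\right)^{2}\right) - 44737 = \left(162 - 1372\right) - 44737 = -1210 - 44737 = -45947$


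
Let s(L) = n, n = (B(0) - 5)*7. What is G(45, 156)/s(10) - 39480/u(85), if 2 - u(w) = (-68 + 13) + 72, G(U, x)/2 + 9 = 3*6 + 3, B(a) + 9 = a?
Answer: 128956/49 ≈ 2631.8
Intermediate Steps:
B(a) = -9 + a
n = -98 (n = ((-9 + 0) - 5)*7 = (-9 - 5)*7 = -14*7 = -98)
s(L) = -98
G(U, x) = 24 (G(U, x) = -18 + 2*(3*6 + 3) = -18 + 2*(18 + 3) = -18 + 2*21 = -18 + 42 = 24)
u(w) = -15 (u(w) = 2 - ((-68 + 13) + 72) = 2 - (-55 + 72) = 2 - 1*17 = 2 - 17 = -15)
G(45, 156)/s(10) - 39480/u(85) = 24/(-98) - 39480/(-15) = 24*(-1/98) - 39480*(-1/15) = -12/49 + 2632 = 128956/49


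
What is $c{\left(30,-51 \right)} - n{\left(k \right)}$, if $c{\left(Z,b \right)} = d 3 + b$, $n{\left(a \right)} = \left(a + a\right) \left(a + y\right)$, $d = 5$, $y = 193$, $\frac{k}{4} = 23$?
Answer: $-52476$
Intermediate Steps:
$k = 92$ ($k = 4 \cdot 23 = 92$)
$n{\left(a \right)} = 2 a \left(193 + a\right)$ ($n{\left(a \right)} = \left(a + a\right) \left(a + 193\right) = 2 a \left(193 + a\right)$)
$c{\left(Z,b \right)} = 15 + b$ ($c{\left(Z,b \right)} = 5 \cdot 3 + b = 15 + b$)
$c{\left(30,-51 \right)} - n{\left(k \right)} = \left(15 - 51\right) - 2 \cdot 92 \left(193 + 92\right) = -36 - 2 \cdot 92 \cdot 285 = -36 - 52440 = -52476$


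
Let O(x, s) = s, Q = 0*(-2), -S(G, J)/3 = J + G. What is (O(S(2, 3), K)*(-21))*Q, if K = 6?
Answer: 0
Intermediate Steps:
S(G, J) = -3*G - 3*J (S(G, J) = -3*(J + G) = -3*(G + J) = -3*G - 3*J)
Q = 0
(O(S(2, 3), K)*(-21))*Q = (6*(-21))*0 = -126*0 = 0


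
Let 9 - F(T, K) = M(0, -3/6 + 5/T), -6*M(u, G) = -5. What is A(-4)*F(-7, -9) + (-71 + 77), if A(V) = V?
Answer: -80/3 ≈ -26.667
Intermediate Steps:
M(u, G) = ⅚ (M(u, G) = -⅙*(-5) = ⅚)
F(T, K) = 49/6 (F(T, K) = 9 - 1*⅚ = 9 - ⅚ = 49/6)
A(-4)*F(-7, -9) + (-71 + 77) = -4*49/6 + (-71 + 77) = -98/3 + 6 = -80/3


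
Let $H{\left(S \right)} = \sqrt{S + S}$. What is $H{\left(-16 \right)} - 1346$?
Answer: $-1346 + 4 i \sqrt{2} \approx -1346.0 + 5.6569 i$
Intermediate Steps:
$H{\left(S \right)} = \sqrt{2} \sqrt{S}$ ($H{\left(S \right)} = \sqrt{2 S} = \sqrt{2} \sqrt{S}$)
$H{\left(-16 \right)} - 1346 = \sqrt{2} \sqrt{-16} - 1346 = \sqrt{2} \cdot 4 i - 1346 = 4 i \sqrt{2} - 1346 = -1346 + 4 i \sqrt{2}$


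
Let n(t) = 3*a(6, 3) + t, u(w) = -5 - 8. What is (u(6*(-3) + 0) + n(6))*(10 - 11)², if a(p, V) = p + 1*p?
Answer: 29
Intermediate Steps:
a(p, V) = 2*p (a(p, V) = p + p = 2*p)
u(w) = -13
n(t) = 36 + t (n(t) = 3*(2*6) + t = 3*12 + t = 36 + t)
(u(6*(-3) + 0) + n(6))*(10 - 11)² = (-13 + (36 + 6))*(10 - 11)² = (-13 + 42)*(-1)² = 29*1 = 29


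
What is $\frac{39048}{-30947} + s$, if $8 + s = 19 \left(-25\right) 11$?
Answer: $- \frac{161984699}{30947} \approx -5234.3$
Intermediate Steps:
$s = -5233$ ($s = -8 + 19 \left(-25\right) 11 = -8 - 5225 = -5233$)
$\frac{39048}{-30947} + s = \frac{39048}{-30947} - 5233 = 39048 \left(- \frac{1}{30947}\right) - 5233 = - \frac{39048}{30947} - 5233 = - \frac{161984699}{30947}$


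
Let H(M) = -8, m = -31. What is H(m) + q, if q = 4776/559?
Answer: 304/559 ≈ 0.54383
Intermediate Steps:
q = 4776/559 (q = 4776*(1/559) = 4776/559 ≈ 8.5438)
H(m) + q = -8 + 4776/559 = 304/559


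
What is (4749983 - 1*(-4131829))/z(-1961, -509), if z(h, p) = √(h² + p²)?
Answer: 4440906*√4104602/2052301 ≈ 4384.0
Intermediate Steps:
(4749983 - 1*(-4131829))/z(-1961, -509) = (4749983 - 1*(-4131829))/(√((-1961)² + (-509)²)) = (4749983 + 4131829)/(√(3845521 + 259081)) = 8881812/(√4104602) = 8881812*(√4104602/4104602) = 4440906*√4104602/2052301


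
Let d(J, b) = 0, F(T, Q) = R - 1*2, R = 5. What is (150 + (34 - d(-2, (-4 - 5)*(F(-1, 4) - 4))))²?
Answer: 33856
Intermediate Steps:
F(T, Q) = 3 (F(T, Q) = 5 - 1*2 = 5 - 2 = 3)
(150 + (34 - d(-2, (-4 - 5)*(F(-1, 4) - 4))))² = (150 + (34 - 1*0))² = (150 + (34 + 0))² = (150 + 34)² = 184² = 33856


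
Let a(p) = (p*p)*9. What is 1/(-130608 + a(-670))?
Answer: 1/3909492 ≈ 2.5579e-7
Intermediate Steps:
a(p) = 9*p**2 (a(p) = p**2*9 = 9*p**2)
1/(-130608 + a(-670)) = 1/(-130608 + 9*(-670)**2) = 1/(-130608 + 9*448900) = 1/(-130608 + 4040100) = 1/3909492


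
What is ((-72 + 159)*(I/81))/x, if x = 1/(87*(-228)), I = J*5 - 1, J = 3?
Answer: -894824/3 ≈ -2.9827e+5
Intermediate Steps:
I = 14 (I = 3*5 - 1 = 15 - 1 = 14)
x = -1/19836 (x = 1/(-19836) = -1/19836 ≈ -5.0413e-5)
((-72 + 159)*(I/81))/x = ((-72 + 159)*(14/81))/(-1/19836) = (87*(14*(1/81)))*(-19836) = (87*(14/81))*(-19836) = (406/27)*(-19836) = -894824/3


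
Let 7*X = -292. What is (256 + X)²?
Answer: 2250000/49 ≈ 45918.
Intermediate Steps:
X = -292/7 (X = (⅐)*(-292) = -292/7 ≈ -41.714)
(256 + X)² = (256 - 292/7)² = (1500/7)² = 2250000/49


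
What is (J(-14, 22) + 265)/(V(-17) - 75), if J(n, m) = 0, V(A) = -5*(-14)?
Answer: -53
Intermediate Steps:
V(A) = 70
(J(-14, 22) + 265)/(V(-17) - 75) = (0 + 265)/(70 - 75) = 265/(-5) = 265*(-⅕) = -53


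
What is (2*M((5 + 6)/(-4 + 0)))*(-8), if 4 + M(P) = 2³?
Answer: -64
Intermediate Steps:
M(P) = 4 (M(P) = -4 + 2³ = -4 + 8 = 4)
(2*M((5 + 6)/(-4 + 0)))*(-8) = (2*4)*(-8) = 8*(-8) = -64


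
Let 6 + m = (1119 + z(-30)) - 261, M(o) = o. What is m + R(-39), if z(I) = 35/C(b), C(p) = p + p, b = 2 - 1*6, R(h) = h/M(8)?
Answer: 3371/4 ≈ 842.75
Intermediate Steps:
R(h) = h/8
b = -4 (b = 2 - 6 = -4)
C(p) = 2*p
z(I) = -35/8 (z(I) = 35/((2*(-4))) = 35/(-8) = 35*(-⅛) = -35/8)
m = 6781/8 (m = -6 + ((1119 - 35/8) - 261) = -6 + (8917/8 - 261) = -6 + 6829/8 = 6781/8 ≈ 847.63)
m + R(-39) = 6781/8 + (⅛)*(-39) = 6781/8 - 39/8 = 3371/4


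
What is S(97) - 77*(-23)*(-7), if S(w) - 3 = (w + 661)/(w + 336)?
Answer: -5365844/433 ≈ -12392.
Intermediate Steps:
S(w) = 3 + (661 + w)/(336 + w) (S(w) = 3 + (w + 661)/(w + 336) = 3 + (661 + w)/(336 + w))
S(97) - 77*(-23)*(-7) = (1669 + 4*97)/(336 + 97) - 77*(-23)*(-7) = (1669 + 388)/433 - (-1771)*(-7) = (1/433)*2057 - 1*12397 = 2057/433 - 12397 = -5365844/433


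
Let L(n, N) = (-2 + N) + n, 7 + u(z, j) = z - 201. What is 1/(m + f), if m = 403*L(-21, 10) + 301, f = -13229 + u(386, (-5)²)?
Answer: -1/17989 ≈ -5.5590e-5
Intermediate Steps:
u(z, j) = -208 + z (u(z, j) = -7 + (z - 201) = -7 + (-201 + z) = -208 + z)
L(n, N) = -2 + N + n
f = -13051 (f = -13229 + (-208 + 386) = -13229 + 178 = -13051)
m = -4938 (m = 403*(-2 + 10 - 21) + 301 = 403*(-13) + 301 = -5239 + 301 = -4938)
1/(m + f) = 1/(-4938 - 13051) = 1/(-17989) = -1/17989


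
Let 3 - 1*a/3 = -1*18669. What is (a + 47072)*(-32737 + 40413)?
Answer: 791303488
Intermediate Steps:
a = 56016 (a = 9 - (-3)*18669 = 9 - 3*(-18669) = 9 + 56007 = 56016)
(a + 47072)*(-32737 + 40413) = (56016 + 47072)*(-32737 + 40413) = 103088*7676 = 791303488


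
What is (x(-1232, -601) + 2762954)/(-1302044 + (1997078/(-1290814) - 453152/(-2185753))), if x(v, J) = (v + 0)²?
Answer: -6038894750918754438/1836795733889988727 ≈ -3.2877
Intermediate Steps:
x(v, J) = v²
(x(-1232, -601) + 2762954)/(-1302044 + (1997078/(-1290814) - 453152/(-2185753))) = ((-1232)² + 2762954)/(-1302044 + (1997078/(-1290814) - 453152/(-2185753))) = (1517824 + 2762954)/(-1302044 + (1997078*(-1/1290814) - 453152*(-1/2185753))) = 4280778/(-1302044 + (-998539/645407 + 453152/2185753)) = 4280778/(-1302044 - 1890092142003/1410700286471) = 4280778/(-1836795733889988727/1410700286471) = 4280778*(-1410700286471/1836795733889988727) = -6038894750918754438/1836795733889988727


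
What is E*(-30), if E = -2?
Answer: 60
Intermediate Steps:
E*(-30) = -2*(-30) = 60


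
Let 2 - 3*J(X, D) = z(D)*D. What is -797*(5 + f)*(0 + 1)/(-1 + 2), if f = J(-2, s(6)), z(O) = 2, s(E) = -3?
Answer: -18331/3 ≈ -6110.3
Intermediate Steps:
J(X, D) = 2/3 - 2*D/3
f = 8/3 (f = 2/3 - 2/3*(-3) = 2/3 + 2 = 8/3 ≈ 2.6667)
-797*(5 + f)*(0 + 1)/(-1 + 2) = -797*(5 + 8/3)*(0 + 1)/(-1 + 2) = -18331*1/1/3 = -18331*1*1/3 = -18331/3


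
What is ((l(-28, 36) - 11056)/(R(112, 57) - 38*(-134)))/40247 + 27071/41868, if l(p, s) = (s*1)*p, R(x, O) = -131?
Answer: 5404636054505/8359589585556 ≈ 0.64652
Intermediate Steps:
l(p, s) = p*s (l(p, s) = s*p = p*s)
((l(-28, 36) - 11056)/(R(112, 57) - 38*(-134)))/40247 + 27071/41868 = ((-28*36 - 11056)/(-131 - 38*(-134)))/40247 + 27071/41868 = ((-1008 - 11056)/(-131 + 5092))*(1/40247) + 27071*(1/41868) = -12064/4961*(1/40247) + 27071/41868 = -12064*1/4961*(1/40247) + 27071/41868 = -12064/4961*1/40247 + 27071/41868 = -12064/199665367 + 27071/41868 = 5404636054505/8359589585556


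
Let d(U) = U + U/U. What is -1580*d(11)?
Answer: -18960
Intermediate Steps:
d(U) = 1 + U (d(U) = U + 1 = 1 + U)
-1580*d(11) = -1580*(1 + 11) = -1580*12 = -18960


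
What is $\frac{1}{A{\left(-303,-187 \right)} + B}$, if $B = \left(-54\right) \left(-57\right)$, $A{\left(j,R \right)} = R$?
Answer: $\frac{1}{2891} \approx 0.0003459$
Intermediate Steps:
$B = 3078$
$\frac{1}{A{\left(-303,-187 \right)} + B} = \frac{1}{-187 + 3078} = \frac{1}{2891}$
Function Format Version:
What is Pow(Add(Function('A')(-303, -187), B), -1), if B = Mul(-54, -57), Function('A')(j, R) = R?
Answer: Rational(1, 2891) ≈ 0.00034590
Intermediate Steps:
B = 3078
Pow(Add(Function('A')(-303, -187), B), -1) = Pow(Add(-187, 3078), -1) = Pow(2891, -1) = Rational(1, 2891)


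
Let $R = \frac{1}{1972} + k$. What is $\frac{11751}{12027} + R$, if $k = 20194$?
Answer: $\frac{159656403445}{7905748} \approx 20195.0$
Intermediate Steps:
$R = \frac{39822569}{1972}$ ($R = \frac{1}{1972} + 20194 = \frac{39822569}{1972} \approx 20194.0$)
$\frac{11751}{12027} + R = \frac{11751}{12027} + \frac{39822569}{1972} = 11751 \cdot \frac{1}{12027} + \frac{39822569}{1972} = \frac{3917}{4009} + \frac{39822569}{1972} = \frac{159656403445}{7905748}$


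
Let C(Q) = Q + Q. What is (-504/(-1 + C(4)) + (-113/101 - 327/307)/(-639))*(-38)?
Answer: 54207088844/19813473 ≈ 2735.9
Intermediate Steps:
C(Q) = 2*Q
(-504/(-1 + C(4)) + (-113/101 - 327/307)/(-639))*(-38) = (-504/(-1 + 2*4) + (-113/101 - 327/307)/(-639))*(-38) = (-504/(-1 + 8) + (-113*1/101 - 327*1/307)*(-1/639))*(-38) = (-504/(1*7) + (-113/101 - 327/307)*(-1/639))*(-38) = (-504/7 - 67718/31007*(-1/639))*(-38) = (-504*⅐ + 67718/19813473)*(-38) = (-72 + 67718/19813473)*(-38) = -1426502338/19813473*(-38) = 54207088844/19813473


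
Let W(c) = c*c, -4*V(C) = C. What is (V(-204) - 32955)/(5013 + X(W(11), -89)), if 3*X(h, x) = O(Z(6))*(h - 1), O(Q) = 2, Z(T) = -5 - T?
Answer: -32904/5093 ≈ -6.4606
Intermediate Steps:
V(C) = -C/4
W(c) = c²
X(h, x) = -⅔ + 2*h/3 (X(h, x) = (2*(h - 1))/3 = (2*(-1 + h))/3 = (-2 + 2*h)/3 = -⅔ + 2*h/3)
(V(-204) - 32955)/(5013 + X(W(11), -89)) = (-¼*(-204) - 32955)/(5013 + (-⅔ + (⅔)*11²)) = (51 - 32955)/(5013 + (-⅔ + (⅔)*121)) = -32904/(5013 + (-⅔ + 242/3)) = -32904/(5013 + 80) = -32904/5093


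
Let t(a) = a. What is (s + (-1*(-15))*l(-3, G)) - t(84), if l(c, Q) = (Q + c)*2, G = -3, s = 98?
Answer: -166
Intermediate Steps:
l(c, Q) = 2*Q + 2*c
(s + (-1*(-15))*l(-3, G)) - t(84) = (98 + (-1*(-15))*(2*(-3) + 2*(-3))) - 1*84 = (98 + 15*(-6 - 6)) - 84 = (98 + 15*(-12)) - 84 = (98 - 180) - 84 = -82 - 84 = -166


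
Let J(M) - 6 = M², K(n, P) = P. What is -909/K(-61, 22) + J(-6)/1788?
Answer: -67682/1639 ≈ -41.295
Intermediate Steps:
J(M) = 6 + M²
-909/K(-61, 22) + J(-6)/1788 = -909/22 + (6 + (-6)²)/1788 = -909*1/22 + (6 + 36)*(1/1788) = -909/22 + 42*(1/1788) = -909/22 + 7/298 = -67682/1639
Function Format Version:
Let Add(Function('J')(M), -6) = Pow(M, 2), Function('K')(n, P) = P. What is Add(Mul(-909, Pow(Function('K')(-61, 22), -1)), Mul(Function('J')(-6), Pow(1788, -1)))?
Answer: Rational(-67682, 1639) ≈ -41.295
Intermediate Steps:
Function('J')(M) = Add(6, Pow(M, 2))
Add(Mul(-909, Pow(Function('K')(-61, 22), -1)), Mul(Function('J')(-6), Pow(1788, -1))) = Add(Mul(-909, Pow(22, -1)), Mul(Add(6, Pow(-6, 2)), Pow(1788, -1))) = Add(Mul(-909, Rational(1, 22)), Mul(Add(6, 36), Rational(1, 1788))) = Add(Rational(-909, 22), Mul(42, Rational(1, 1788))) = Add(Rational(-909, 22), Rational(7, 298)) = Rational(-67682, 1639)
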